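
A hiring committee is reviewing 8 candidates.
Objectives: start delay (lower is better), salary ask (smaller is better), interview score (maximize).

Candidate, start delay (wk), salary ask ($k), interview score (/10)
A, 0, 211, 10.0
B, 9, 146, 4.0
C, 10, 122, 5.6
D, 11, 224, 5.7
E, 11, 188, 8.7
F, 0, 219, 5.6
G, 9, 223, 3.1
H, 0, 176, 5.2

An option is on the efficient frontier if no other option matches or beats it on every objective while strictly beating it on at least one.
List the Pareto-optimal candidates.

A: not dominated (best interview score).
B: not dominated.
C: not dominated (best salary ask).
D: dominated by A (start delay 0≤11, salary ask 211≤224, interview score 10.0≥5.7).
E: not dominated.
F: dominated by A (start delay 0≤0, salary ask 211≤219, interview score 10.0≥5.6).
G: dominated by A (start delay 0≤9, salary ask 211≤223, interview score 10.0≥3.1).
H: not dominated.

A, B, C, E, H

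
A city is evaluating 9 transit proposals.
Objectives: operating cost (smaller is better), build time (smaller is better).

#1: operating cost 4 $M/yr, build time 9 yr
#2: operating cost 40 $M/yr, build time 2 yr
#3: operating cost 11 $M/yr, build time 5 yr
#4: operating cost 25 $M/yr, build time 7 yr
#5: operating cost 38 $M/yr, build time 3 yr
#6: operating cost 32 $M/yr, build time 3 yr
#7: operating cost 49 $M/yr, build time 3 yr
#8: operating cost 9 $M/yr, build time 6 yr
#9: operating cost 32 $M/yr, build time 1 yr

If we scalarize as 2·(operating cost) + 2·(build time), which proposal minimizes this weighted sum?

#1: 2·4 + 2·9 = 26
#2: 2·40 + 2·2 = 84
#3: 2·11 + 2·5 = 32
#4: 2·25 + 2·7 = 64
#5: 2·38 + 2·3 = 82
#6: 2·32 + 2·3 = 70
#7: 2·49 + 2·3 = 104
#8: 2·9 + 2·6 = 30
#9: 2·32 + 2·1 = 66
Lowest: #1 at 26.

#1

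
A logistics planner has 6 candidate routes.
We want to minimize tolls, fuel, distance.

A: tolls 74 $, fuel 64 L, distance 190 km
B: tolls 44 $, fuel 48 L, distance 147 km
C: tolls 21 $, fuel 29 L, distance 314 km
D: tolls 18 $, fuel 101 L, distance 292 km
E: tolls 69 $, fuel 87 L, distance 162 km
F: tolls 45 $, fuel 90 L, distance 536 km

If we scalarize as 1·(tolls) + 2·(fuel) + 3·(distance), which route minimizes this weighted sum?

A: 1·74 + 2·64 + 3·190 = 772
B: 1·44 + 2·48 + 3·147 = 581
C: 1·21 + 2·29 + 3·314 = 1021
D: 1·18 + 2·101 + 3·292 = 1096
E: 1·69 + 2·87 + 3·162 = 729
F: 1·45 + 2·90 + 3·536 = 1833
Lowest: B at 581.

B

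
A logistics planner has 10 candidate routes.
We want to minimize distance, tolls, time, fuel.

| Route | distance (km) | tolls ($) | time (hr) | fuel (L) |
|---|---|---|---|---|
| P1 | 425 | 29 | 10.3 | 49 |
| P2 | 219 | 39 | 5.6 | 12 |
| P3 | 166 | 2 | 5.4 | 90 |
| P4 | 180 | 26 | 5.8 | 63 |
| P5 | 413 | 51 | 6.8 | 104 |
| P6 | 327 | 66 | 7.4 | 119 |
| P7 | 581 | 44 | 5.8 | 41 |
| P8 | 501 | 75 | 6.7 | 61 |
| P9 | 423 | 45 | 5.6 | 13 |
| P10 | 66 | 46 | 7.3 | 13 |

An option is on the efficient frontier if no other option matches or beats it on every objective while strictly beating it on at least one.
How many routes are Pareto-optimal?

P1: not dominated.
P2: not dominated (best fuel).
P3: not dominated (best tolls).
P4: not dominated.
P5: dominated by P2 (distance 219≤413, tolls 39≤51, time 5.6≤6.8, fuel 12≤104).
P6: dominated by P2 (distance 219≤327, tolls 39≤66, time 5.6≤7.4, fuel 12≤119).
P7: dominated by P2 (distance 219≤581, tolls 39≤44, time 5.6≤5.8, fuel 12≤41).
P8: dominated by P2 (distance 219≤501, tolls 39≤75, time 5.6≤6.7, fuel 12≤61).
P9: dominated by P2 (distance 219≤423, tolls 39≤45, time 5.6≤5.6, fuel 12≤13).
P10: not dominated (best distance).
Pareto-optimal: P1, P2, P3, P4, P10 → 5.

5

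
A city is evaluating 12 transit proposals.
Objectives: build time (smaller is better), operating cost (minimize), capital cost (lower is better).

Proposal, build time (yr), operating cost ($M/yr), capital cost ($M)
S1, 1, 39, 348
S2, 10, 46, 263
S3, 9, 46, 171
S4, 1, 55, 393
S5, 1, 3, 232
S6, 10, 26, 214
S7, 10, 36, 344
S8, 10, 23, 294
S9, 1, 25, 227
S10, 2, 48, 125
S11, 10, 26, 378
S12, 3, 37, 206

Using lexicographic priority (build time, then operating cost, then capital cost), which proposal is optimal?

First minimize build time: best is 1, kept {S1, S4, S5, S9}.
Then minimize operating cost: best is 3, kept {S5}.

S5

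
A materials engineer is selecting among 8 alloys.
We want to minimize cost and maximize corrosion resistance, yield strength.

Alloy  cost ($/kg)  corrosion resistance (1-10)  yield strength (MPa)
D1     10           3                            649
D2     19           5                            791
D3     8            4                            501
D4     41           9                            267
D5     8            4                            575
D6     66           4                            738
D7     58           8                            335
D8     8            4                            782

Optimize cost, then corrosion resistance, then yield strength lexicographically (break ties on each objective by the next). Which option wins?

First minimize cost: best is 8, kept {D3, D5, D8}.
Then maximize corrosion resistance: best is 4, kept {D3, D5, D8}.
Then maximize yield strength: best is 782, kept {D8}.

D8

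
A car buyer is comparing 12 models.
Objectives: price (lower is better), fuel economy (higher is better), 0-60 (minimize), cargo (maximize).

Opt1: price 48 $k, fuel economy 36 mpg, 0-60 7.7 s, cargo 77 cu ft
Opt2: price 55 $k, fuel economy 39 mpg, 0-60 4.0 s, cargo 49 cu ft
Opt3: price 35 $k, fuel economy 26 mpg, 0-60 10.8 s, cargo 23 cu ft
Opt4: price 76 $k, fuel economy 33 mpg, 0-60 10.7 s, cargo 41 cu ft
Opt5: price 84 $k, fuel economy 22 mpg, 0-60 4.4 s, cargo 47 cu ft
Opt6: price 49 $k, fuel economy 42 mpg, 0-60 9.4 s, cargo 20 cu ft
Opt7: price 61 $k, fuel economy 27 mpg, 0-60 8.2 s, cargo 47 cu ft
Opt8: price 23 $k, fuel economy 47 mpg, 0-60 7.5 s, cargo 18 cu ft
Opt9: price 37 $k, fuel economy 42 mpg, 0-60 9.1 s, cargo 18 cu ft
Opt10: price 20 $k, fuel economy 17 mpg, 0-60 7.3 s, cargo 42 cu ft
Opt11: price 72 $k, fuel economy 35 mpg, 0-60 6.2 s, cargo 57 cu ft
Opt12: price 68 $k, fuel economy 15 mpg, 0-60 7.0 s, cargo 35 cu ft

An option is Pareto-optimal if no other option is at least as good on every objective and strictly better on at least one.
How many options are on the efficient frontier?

7

Opt1: not dominated (best cargo).
Opt2: not dominated (best 0-60).
Opt3: not dominated.
Opt4: dominated by Opt1 (price 48≤76, fuel economy 36≥33, 0-60 7.7≤10.7, cargo 77≥41).
Opt5: dominated by Opt2 (price 55≤84, fuel economy 39≥22, 0-60 4.0≤4.4, cargo 49≥47).
Opt6: not dominated.
Opt7: dominated by Opt1 (price 48≤61, fuel economy 36≥27, 0-60 7.7≤8.2, cargo 77≥47).
Opt8: not dominated (best fuel economy).
Opt9: dominated by Opt8 (price 23≤37, fuel economy 47≥42, 0-60 7.5≤9.1, cargo 18≥18).
Opt10: not dominated (best price).
Opt11: not dominated.
Opt12: dominated by Opt2 (price 55≤68, fuel economy 39≥15, 0-60 4.0≤7.0, cargo 49≥35).
Pareto-optimal: Opt1, Opt2, Opt3, Opt6, Opt8, Opt10, Opt11 → 7.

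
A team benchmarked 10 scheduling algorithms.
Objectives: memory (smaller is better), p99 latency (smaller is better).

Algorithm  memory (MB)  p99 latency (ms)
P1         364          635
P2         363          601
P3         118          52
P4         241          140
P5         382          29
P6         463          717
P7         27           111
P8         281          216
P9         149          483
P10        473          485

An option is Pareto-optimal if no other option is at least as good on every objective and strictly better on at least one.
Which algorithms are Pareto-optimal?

P3, P5, P7

P1: dominated by P2 (memory 363≤364, p99 latency 601≤635).
P2: dominated by P3 (memory 118≤363, p99 latency 52≤601).
P3: not dominated.
P4: dominated by P3 (memory 118≤241, p99 latency 52≤140).
P5: not dominated (best p99 latency).
P6: dominated by P1 (memory 364≤463, p99 latency 635≤717).
P7: not dominated (best memory).
P8: dominated by P3 (memory 118≤281, p99 latency 52≤216).
P9: dominated by P3 (memory 118≤149, p99 latency 52≤483).
P10: dominated by P3 (memory 118≤473, p99 latency 52≤485).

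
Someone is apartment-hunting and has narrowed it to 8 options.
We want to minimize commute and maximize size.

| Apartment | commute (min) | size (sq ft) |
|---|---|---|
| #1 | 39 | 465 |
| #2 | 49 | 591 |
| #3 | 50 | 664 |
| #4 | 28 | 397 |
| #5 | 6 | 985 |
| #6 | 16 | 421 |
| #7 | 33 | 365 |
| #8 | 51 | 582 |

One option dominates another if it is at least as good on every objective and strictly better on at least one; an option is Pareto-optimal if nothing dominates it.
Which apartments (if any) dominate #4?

#5: commute 6≤28, size 985≥397 — dominates #4.
#6: commute 16≤28, size 421≥397 — dominates #4.
Others (#1, #2, #3, #7, #8) are each worse than #4 on at least one objective.

#5, #6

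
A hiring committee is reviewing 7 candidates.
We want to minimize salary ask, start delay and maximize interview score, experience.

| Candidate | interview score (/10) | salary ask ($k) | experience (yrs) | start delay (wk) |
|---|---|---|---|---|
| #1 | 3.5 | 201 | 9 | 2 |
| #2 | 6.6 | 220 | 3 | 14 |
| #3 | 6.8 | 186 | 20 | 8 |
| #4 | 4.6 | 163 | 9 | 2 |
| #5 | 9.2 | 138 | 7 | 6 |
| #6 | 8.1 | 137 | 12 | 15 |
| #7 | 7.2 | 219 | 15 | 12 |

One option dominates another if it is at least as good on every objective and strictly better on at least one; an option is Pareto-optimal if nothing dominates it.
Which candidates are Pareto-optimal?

#1: dominated by #4 (interview score 4.6≥3.5, salary ask 163≤201, experience 9≥9, start delay 2≤2).
#2: dominated by #3 (interview score 6.8≥6.6, salary ask 186≤220, experience 20≥3, start delay 8≤14).
#3: not dominated (best experience).
#4: not dominated.
#5: not dominated (best interview score).
#6: not dominated (best salary ask).
#7: not dominated.

#3, #4, #5, #6, #7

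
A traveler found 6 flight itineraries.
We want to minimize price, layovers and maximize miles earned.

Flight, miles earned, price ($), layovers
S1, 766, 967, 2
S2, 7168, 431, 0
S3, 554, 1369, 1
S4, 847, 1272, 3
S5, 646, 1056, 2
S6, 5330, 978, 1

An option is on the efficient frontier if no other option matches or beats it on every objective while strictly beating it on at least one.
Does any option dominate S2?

S1: worse on miles earned (766 vs 7168).
S3: worse on miles earned (554 vs 7168).
S4: worse on miles earned (847 vs 7168).
S5: worse on miles earned (646 vs 7168).
S6: worse on miles earned (5330 vs 7168).
No option is at least as good as S2 on every objective and strictly better on one.

No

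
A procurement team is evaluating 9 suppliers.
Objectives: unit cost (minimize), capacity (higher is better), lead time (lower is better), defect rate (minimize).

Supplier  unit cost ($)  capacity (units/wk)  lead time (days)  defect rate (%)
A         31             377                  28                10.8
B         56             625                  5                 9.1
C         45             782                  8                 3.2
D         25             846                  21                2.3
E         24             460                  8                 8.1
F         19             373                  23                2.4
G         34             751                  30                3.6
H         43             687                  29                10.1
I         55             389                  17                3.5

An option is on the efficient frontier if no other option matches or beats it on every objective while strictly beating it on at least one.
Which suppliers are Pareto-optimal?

A: dominated by D (unit cost 25≤31, capacity 846≥377, lead time 21≤28, defect rate 2.3≤10.8).
B: not dominated (best lead time).
C: not dominated.
D: not dominated (best capacity).
E: not dominated.
F: not dominated (best unit cost).
G: dominated by D (unit cost 25≤34, capacity 846≥751, lead time 21≤30, defect rate 2.3≤3.6).
H: dominated by D (unit cost 25≤43, capacity 846≥687, lead time 21≤29, defect rate 2.3≤10.1).
I: dominated by C (unit cost 45≤55, capacity 782≥389, lead time 8≤17, defect rate 3.2≤3.5).

B, C, D, E, F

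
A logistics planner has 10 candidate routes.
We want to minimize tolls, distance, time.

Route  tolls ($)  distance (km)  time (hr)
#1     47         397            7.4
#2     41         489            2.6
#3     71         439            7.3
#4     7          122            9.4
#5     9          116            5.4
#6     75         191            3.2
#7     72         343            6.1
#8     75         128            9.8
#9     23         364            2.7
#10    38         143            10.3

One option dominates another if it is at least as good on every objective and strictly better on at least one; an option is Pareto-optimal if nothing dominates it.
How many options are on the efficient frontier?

5

#1: dominated by #5 (tolls 9≤47, distance 116≤397, time 5.4≤7.4).
#2: not dominated (best time).
#3: dominated by #5 (tolls 9≤71, distance 116≤439, time 5.4≤7.3).
#4: not dominated (best tolls).
#5: not dominated (best distance).
#6: not dominated.
#7: dominated by #5 (tolls 9≤72, distance 116≤343, time 5.4≤6.1).
#8: dominated by #4 (tolls 7≤75, distance 122≤128, time 9.4≤9.8).
#9: not dominated.
#10: dominated by #4 (tolls 7≤38, distance 122≤143, time 9.4≤10.3).
Pareto-optimal: #2, #4, #5, #6, #9 → 5.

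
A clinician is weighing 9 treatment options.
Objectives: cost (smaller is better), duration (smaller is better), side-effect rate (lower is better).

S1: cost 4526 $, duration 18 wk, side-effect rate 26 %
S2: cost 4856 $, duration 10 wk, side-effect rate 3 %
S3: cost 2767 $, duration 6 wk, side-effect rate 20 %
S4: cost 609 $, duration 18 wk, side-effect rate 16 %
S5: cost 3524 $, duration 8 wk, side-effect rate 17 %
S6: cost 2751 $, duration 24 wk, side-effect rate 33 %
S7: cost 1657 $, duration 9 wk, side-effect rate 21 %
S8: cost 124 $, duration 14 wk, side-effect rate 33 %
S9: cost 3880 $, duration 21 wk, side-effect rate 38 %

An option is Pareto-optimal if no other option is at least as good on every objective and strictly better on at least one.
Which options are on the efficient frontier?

S1: dominated by S3 (cost 2767≤4526, duration 6≤18, side-effect rate 20≤26).
S2: not dominated (best side-effect rate).
S3: not dominated (best duration).
S4: not dominated.
S5: not dominated.
S6: dominated by S4 (cost 609≤2751, duration 18≤24, side-effect rate 16≤33).
S7: not dominated.
S8: not dominated (best cost).
S9: dominated by S3 (cost 2767≤3880, duration 6≤21, side-effect rate 20≤38).

S2, S3, S4, S5, S7, S8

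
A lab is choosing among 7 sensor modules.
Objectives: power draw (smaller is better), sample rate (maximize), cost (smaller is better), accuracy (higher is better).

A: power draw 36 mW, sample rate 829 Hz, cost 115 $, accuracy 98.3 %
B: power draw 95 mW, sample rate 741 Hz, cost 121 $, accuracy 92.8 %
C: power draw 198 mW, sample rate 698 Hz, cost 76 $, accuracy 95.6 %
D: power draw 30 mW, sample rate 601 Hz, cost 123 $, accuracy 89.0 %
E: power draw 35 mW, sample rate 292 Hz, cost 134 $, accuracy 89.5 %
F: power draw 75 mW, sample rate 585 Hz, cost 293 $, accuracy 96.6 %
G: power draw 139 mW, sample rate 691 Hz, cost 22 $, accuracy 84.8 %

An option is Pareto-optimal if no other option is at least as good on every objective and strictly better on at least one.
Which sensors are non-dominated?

A, C, D, E, G

A: not dominated (best sample rate).
B: dominated by A (power draw 36≤95, sample rate 829≥741, cost 115≤121, accuracy 98.3≥92.8).
C: not dominated.
D: not dominated (best power draw).
E: not dominated.
F: dominated by A (power draw 36≤75, sample rate 829≥585, cost 115≤293, accuracy 98.3≥96.6).
G: not dominated (best cost).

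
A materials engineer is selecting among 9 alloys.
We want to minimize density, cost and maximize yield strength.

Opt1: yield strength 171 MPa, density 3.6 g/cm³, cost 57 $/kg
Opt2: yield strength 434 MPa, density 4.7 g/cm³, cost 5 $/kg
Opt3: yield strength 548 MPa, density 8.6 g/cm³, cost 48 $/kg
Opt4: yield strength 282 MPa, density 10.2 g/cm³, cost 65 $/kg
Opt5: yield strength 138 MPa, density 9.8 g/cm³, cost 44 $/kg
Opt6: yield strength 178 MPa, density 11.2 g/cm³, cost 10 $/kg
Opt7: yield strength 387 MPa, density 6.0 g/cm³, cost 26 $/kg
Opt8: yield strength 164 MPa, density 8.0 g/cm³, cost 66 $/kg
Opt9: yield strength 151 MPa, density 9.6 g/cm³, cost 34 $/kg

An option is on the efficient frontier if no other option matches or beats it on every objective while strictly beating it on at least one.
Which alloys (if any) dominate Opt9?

Opt2: yield strength 434≥151, density 4.7≤9.6, cost 5≤34 — dominates Opt9.
Opt7: yield strength 387≥151, density 6.0≤9.6, cost 26≤34 — dominates Opt9.
Others (Opt1, Opt3, Opt4, Opt5, Opt6, Opt8) are each worse than Opt9 on at least one objective.

Opt2, Opt7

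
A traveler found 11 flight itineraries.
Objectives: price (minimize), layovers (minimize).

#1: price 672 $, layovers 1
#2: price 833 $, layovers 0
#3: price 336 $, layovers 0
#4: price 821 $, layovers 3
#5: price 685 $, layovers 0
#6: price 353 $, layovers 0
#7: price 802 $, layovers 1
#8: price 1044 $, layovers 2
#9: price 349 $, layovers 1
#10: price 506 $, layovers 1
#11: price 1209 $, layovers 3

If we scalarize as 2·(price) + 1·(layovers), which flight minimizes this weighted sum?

#1: 2·672 + 1·1 = 1345
#2: 2·833 + 1·0 = 1666
#3: 2·336 + 1·0 = 672
#4: 2·821 + 1·3 = 1645
#5: 2·685 + 1·0 = 1370
#6: 2·353 + 1·0 = 706
#7: 2·802 + 1·1 = 1605
#8: 2·1044 + 1·2 = 2090
#9: 2·349 + 1·1 = 699
#10: 2·506 + 1·1 = 1013
#11: 2·1209 + 1·3 = 2421
Lowest: #3 at 672.

#3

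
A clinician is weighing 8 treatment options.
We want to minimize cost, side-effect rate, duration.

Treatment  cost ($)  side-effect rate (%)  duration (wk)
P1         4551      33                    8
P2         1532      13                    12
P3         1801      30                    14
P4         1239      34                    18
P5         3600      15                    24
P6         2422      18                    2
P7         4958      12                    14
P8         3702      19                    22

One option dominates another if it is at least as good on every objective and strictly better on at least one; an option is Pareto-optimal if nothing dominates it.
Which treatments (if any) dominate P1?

P6: cost 2422≤4551, side-effect rate 18≤33, duration 2≤8 — dominates P1.
Others (P2, P3, P4, P5, P7, P8) are each worse than P1 on at least one objective.

P6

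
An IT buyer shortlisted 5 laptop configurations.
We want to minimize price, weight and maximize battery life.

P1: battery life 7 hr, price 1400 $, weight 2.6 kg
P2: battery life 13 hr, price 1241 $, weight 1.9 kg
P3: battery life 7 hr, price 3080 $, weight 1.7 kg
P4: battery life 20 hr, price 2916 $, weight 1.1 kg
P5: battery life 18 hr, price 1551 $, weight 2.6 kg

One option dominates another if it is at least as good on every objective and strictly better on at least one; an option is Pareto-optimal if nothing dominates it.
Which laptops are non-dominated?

P1: dominated by P2 (battery life 13≥7, price 1241≤1400, weight 1.9≤2.6).
P2: not dominated (best price).
P3: dominated by P4 (battery life 20≥7, price 2916≤3080, weight 1.1≤1.7).
P4: not dominated (best battery life).
P5: not dominated.

P2, P4, P5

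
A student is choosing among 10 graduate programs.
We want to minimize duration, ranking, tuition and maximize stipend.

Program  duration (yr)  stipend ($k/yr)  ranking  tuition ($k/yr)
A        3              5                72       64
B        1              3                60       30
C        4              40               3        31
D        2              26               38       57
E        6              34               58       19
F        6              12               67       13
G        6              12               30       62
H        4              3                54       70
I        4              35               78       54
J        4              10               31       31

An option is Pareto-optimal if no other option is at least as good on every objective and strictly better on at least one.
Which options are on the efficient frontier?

A: dominated by D (duration 2≤3, stipend 26≥5, ranking 38≤72, tuition 57≤64).
B: not dominated (best duration).
C: not dominated (best stipend).
D: not dominated.
E: not dominated.
F: not dominated (best tuition).
G: dominated by C (duration 4≤6, stipend 40≥12, ranking 3≤30, tuition 31≤62).
H: dominated by C (duration 4≤4, stipend 40≥3, ranking 3≤54, tuition 31≤70).
I: dominated by C (duration 4≤4, stipend 40≥35, ranking 3≤78, tuition 31≤54).
J: dominated by C (duration 4≤4, stipend 40≥10, ranking 3≤31, tuition 31≤31).

B, C, D, E, F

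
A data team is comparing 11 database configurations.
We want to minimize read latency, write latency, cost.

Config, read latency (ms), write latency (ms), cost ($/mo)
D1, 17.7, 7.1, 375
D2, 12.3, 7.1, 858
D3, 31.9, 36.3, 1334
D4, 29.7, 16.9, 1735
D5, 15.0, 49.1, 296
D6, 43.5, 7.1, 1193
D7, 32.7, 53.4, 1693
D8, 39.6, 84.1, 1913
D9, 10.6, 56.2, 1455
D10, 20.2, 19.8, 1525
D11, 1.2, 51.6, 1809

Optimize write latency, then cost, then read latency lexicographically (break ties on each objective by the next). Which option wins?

First minimize write latency: best is 7.1, kept {D1, D2, D6}.
Then minimize cost: best is 375, kept {D1}.

D1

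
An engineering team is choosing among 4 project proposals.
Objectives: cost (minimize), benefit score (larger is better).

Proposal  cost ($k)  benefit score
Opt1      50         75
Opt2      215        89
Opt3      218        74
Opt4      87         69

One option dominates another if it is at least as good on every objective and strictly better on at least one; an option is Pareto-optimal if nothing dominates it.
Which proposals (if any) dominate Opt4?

Opt1: cost 50≤87, benefit score 75≥69 — dominates Opt4.
Others (Opt2, Opt3) are each worse than Opt4 on at least one objective.

Opt1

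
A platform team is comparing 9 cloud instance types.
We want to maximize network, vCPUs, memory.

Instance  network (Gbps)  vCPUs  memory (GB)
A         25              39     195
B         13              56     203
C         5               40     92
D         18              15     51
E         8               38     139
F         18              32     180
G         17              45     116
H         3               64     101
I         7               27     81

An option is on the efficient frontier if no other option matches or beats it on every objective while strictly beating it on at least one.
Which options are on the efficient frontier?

A: not dominated (best network).
B: not dominated (best memory).
C: dominated by B (network 13≥5, vCPUs 56≥40, memory 203≥92).
D: dominated by A (network 25≥18, vCPUs 39≥15, memory 195≥51).
E: dominated by A (network 25≥8, vCPUs 39≥38, memory 195≥139).
F: dominated by A (network 25≥18, vCPUs 39≥32, memory 195≥180).
G: not dominated.
H: not dominated (best vCPUs).
I: dominated by A (network 25≥7, vCPUs 39≥27, memory 195≥81).

A, B, G, H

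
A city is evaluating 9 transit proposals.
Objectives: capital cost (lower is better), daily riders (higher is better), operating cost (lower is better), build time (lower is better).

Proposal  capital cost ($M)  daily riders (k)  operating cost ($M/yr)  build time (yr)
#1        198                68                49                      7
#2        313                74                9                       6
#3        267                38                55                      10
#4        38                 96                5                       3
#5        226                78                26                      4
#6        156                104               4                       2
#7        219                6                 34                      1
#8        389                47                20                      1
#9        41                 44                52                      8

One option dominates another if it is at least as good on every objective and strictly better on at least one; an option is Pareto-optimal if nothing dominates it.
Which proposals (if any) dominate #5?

#4: capital cost 38≤226, daily riders 96≥78, operating cost 5≤26, build time 3≤4 — dominates #5.
#6: capital cost 156≤226, daily riders 104≥78, operating cost 4≤26, build time 2≤4 — dominates #5.
Others (#1, #2, #3, #7, #8, #9) are each worse than #5 on at least one objective.

#4, #6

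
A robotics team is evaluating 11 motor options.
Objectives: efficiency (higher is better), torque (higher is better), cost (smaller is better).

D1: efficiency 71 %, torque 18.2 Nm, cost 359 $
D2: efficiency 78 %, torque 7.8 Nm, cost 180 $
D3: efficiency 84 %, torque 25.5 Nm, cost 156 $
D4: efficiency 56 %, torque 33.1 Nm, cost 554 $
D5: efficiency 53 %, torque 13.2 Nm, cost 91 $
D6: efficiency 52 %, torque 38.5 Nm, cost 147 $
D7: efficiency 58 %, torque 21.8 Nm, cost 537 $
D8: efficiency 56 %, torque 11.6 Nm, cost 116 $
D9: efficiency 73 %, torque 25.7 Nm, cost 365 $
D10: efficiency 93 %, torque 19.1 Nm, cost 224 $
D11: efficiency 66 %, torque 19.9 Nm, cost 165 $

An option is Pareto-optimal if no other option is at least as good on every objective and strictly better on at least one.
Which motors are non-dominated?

D1: dominated by D3 (efficiency 84≥71, torque 25.5≥18.2, cost 156≤359).
D2: dominated by D3 (efficiency 84≥78, torque 25.5≥7.8, cost 156≤180).
D3: not dominated.
D4: not dominated.
D5: not dominated (best cost).
D6: not dominated (best torque).
D7: dominated by D3 (efficiency 84≥58, torque 25.5≥21.8, cost 156≤537).
D8: not dominated.
D9: not dominated.
D10: not dominated (best efficiency).
D11: dominated by D3 (efficiency 84≥66, torque 25.5≥19.9, cost 156≤165).

D3, D4, D5, D6, D8, D9, D10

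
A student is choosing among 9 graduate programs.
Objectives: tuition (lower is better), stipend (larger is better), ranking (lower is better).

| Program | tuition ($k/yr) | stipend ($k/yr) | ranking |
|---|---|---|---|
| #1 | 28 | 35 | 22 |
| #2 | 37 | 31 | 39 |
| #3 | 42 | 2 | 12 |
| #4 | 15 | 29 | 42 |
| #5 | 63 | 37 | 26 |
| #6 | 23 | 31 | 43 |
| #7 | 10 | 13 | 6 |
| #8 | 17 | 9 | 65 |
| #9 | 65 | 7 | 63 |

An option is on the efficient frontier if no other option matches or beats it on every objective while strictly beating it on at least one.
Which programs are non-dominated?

#1, #4, #5, #6, #7

#1: not dominated.
#2: dominated by #1 (tuition 28≤37, stipend 35≥31, ranking 22≤39).
#3: dominated by #7 (tuition 10≤42, stipend 13≥2, ranking 6≤12).
#4: not dominated.
#5: not dominated (best stipend).
#6: not dominated.
#7: not dominated (best tuition).
#8: dominated by #4 (tuition 15≤17, stipend 29≥9, ranking 42≤65).
#9: dominated by #1 (tuition 28≤65, stipend 35≥7, ranking 22≤63).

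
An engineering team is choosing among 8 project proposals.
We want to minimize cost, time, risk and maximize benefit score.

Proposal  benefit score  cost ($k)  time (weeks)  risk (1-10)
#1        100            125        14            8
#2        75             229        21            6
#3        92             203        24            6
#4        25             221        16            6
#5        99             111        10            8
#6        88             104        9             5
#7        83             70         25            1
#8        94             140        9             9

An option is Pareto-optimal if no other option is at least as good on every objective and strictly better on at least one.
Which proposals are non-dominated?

#1, #3, #5, #6, #7, #8

#1: not dominated (best benefit score).
#2: dominated by #6 (benefit score 88≥75, cost 104≤229, time 9≤21, risk 5≤6).
#3: not dominated.
#4: dominated by #6 (benefit score 88≥25, cost 104≤221, time 9≤16, risk 5≤6).
#5: not dominated.
#6: not dominated.
#7: not dominated (best cost).
#8: not dominated.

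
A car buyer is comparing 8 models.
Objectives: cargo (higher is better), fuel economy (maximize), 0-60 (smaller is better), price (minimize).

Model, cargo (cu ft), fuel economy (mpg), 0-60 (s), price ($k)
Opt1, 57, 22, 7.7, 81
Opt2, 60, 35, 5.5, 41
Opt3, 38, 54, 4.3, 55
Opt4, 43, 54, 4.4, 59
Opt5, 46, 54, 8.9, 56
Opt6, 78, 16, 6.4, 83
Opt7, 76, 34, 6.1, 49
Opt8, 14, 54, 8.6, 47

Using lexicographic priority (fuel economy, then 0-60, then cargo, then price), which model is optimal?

First maximize fuel economy: best is 54, kept {Opt3, Opt4, Opt5, Opt8}.
Then minimize 0-60: best is 4.3, kept {Opt3}.

Opt3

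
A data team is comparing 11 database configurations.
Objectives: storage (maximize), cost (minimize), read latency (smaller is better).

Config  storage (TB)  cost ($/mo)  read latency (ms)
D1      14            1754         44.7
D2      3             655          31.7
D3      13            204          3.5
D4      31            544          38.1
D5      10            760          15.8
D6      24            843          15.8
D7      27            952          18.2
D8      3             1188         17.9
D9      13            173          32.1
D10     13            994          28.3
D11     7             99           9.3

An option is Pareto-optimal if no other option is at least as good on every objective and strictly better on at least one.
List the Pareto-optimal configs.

D1: dominated by D4 (storage 31≥14, cost 544≤1754, read latency 38.1≤44.7).
D2: dominated by D3 (storage 13≥3, cost 204≤655, read latency 3.5≤31.7).
D3: not dominated (best read latency).
D4: not dominated (best storage).
D5: dominated by D3 (storage 13≥10, cost 204≤760, read latency 3.5≤15.8).
D6: not dominated.
D7: not dominated.
D8: dominated by D3 (storage 13≥3, cost 204≤1188, read latency 3.5≤17.9).
D9: not dominated.
D10: dominated by D3 (storage 13≥13, cost 204≤994, read latency 3.5≤28.3).
D11: not dominated (best cost).

D3, D4, D6, D7, D9, D11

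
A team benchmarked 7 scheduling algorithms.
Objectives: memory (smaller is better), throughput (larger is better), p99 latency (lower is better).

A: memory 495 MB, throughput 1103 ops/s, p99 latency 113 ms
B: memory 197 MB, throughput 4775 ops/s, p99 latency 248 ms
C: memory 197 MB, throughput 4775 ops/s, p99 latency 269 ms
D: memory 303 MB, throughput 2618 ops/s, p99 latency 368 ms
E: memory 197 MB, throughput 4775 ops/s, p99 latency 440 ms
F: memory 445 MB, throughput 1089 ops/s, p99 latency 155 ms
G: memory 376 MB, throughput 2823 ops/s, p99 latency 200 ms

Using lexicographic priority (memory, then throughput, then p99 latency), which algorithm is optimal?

B

First minimize memory: best is 197, kept {B, C, E}.
Then maximize throughput: best is 4775, kept {B, C, E}.
Then minimize p99 latency: best is 248, kept {B}.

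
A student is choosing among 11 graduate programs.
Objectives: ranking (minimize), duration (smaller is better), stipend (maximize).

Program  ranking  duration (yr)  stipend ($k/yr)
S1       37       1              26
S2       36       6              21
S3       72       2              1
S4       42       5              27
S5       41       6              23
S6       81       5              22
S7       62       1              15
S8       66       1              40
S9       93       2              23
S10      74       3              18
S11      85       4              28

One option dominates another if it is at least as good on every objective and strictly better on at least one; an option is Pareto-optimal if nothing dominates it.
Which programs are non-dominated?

S1, S2, S4, S8

S1: not dominated.
S2: not dominated (best ranking).
S3: dominated by S1 (ranking 37≤72, duration 1≤2, stipend 26≥1).
S4: not dominated.
S5: dominated by S1 (ranking 37≤41, duration 1≤6, stipend 26≥23).
S6: dominated by S1 (ranking 37≤81, duration 1≤5, stipend 26≥22).
S7: dominated by S1 (ranking 37≤62, duration 1≤1, stipend 26≥15).
S8: not dominated (best stipend).
S9: dominated by S1 (ranking 37≤93, duration 1≤2, stipend 26≥23).
S10: dominated by S1 (ranking 37≤74, duration 1≤3, stipend 26≥18).
S11: dominated by S8 (ranking 66≤85, duration 1≤4, stipend 40≥28).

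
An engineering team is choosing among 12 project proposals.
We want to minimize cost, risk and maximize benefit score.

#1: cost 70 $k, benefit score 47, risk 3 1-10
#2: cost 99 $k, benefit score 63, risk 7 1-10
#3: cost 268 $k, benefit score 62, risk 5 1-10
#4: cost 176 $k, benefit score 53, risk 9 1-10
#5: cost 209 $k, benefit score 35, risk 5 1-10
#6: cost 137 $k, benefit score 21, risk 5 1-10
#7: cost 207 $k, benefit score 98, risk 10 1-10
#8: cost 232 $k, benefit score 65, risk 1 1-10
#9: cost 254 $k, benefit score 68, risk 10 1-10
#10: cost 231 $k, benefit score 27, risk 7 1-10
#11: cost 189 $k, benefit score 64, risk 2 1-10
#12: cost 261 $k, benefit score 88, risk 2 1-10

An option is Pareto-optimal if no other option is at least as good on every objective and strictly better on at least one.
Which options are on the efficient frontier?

#1: not dominated (best cost).
#2: not dominated.
#3: dominated by #8 (cost 232≤268, benefit score 65≥62, risk 1≤5).
#4: dominated by #2 (cost 99≤176, benefit score 63≥53, risk 7≤9).
#5: dominated by #1 (cost 70≤209, benefit score 47≥35, risk 3≤5).
#6: dominated by #1 (cost 70≤137, benefit score 47≥21, risk 3≤5).
#7: not dominated (best benefit score).
#8: not dominated (best risk).
#9: dominated by #7 (cost 207≤254, benefit score 98≥68, risk 10≤10).
#10: dominated by #1 (cost 70≤231, benefit score 47≥27, risk 3≤7).
#11: not dominated.
#12: not dominated.

#1, #2, #7, #8, #11, #12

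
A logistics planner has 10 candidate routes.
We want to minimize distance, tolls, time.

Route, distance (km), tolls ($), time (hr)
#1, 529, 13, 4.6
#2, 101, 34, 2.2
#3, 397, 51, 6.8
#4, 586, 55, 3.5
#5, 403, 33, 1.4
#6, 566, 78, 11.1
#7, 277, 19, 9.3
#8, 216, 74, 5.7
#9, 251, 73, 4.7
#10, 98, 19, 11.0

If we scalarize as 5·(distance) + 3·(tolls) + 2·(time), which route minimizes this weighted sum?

#1: 5·529 + 3·13 + 2·4.6 = 2693.2
#2: 5·101 + 3·34 + 2·2.2 = 611.4
#3: 5·397 + 3·51 + 2·6.8 = 2151.6
#4: 5·586 + 3·55 + 2·3.5 = 3102.0
#5: 5·403 + 3·33 + 2·1.4 = 2116.8
#6: 5·566 + 3·78 + 2·11.1 = 3086.2
#7: 5·277 + 3·19 + 2·9.3 = 1460.6
#8: 5·216 + 3·74 + 2·5.7 = 1313.4
#9: 5·251 + 3·73 + 2·4.7 = 1483.4
#10: 5·98 + 3·19 + 2·11.0 = 569.0
Lowest: #10 at 569.0.

#10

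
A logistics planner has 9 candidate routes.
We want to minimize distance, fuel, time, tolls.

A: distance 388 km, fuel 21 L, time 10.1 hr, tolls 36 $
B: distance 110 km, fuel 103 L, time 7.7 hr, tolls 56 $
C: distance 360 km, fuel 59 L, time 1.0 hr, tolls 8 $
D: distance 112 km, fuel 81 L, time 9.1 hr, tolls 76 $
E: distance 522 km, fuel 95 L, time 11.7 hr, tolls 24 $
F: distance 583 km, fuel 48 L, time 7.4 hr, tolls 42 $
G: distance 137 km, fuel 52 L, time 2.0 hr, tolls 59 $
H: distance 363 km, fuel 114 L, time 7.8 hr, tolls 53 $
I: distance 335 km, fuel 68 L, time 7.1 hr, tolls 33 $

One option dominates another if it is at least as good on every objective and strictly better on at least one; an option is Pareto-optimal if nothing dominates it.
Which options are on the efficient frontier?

A: not dominated (best fuel).
B: not dominated (best distance).
C: not dominated (best time).
D: not dominated.
E: dominated by C (distance 360≤522, fuel 59≤95, time 1.0≤11.7, tolls 8≤24).
F: not dominated.
G: not dominated.
H: dominated by C (distance 360≤363, fuel 59≤114, time 1.0≤7.8, tolls 8≤53).
I: not dominated.

A, B, C, D, F, G, I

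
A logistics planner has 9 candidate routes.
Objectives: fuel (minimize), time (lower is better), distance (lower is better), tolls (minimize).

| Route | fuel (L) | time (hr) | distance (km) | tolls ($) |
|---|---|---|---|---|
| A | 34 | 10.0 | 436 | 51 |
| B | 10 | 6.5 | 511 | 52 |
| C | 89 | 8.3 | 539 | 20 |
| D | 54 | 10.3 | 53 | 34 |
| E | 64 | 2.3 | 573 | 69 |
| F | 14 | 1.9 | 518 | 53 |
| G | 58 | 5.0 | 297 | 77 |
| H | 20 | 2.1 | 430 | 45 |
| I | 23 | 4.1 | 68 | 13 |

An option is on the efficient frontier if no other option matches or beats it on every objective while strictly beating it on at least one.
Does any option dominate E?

F vs E: fuel 14≤64, time 1.9≤2.3, distance 518≤573, tolls 53≤69 — F is at least as good on every objective and strictly better on at least one, so F dominates E.

Yes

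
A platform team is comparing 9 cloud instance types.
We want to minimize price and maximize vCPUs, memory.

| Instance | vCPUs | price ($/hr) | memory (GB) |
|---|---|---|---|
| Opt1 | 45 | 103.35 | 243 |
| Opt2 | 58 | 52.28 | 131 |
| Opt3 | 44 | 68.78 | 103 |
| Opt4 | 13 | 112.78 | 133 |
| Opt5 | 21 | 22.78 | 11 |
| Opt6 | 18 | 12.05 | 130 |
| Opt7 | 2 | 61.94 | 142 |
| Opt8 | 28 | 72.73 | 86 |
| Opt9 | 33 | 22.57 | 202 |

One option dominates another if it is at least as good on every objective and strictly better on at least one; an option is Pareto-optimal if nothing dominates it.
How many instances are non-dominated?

Opt1: not dominated (best memory).
Opt2: not dominated (best vCPUs).
Opt3: dominated by Opt2 (vCPUs 58≥44, price 52.28≤68.78, memory 131≥103).
Opt4: dominated by Opt1 (vCPUs 45≥13, price 103.35≤112.78, memory 243≥133).
Opt5: dominated by Opt9 (vCPUs 33≥21, price 22.57≤22.78, memory 202≥11).
Opt6: not dominated (best price).
Opt7: dominated by Opt9 (vCPUs 33≥2, price 22.57≤61.94, memory 202≥142).
Opt8: dominated by Opt2 (vCPUs 58≥28, price 52.28≤72.73, memory 131≥86).
Opt9: not dominated.
Pareto-optimal: Opt1, Opt2, Opt6, Opt9 → 4.

4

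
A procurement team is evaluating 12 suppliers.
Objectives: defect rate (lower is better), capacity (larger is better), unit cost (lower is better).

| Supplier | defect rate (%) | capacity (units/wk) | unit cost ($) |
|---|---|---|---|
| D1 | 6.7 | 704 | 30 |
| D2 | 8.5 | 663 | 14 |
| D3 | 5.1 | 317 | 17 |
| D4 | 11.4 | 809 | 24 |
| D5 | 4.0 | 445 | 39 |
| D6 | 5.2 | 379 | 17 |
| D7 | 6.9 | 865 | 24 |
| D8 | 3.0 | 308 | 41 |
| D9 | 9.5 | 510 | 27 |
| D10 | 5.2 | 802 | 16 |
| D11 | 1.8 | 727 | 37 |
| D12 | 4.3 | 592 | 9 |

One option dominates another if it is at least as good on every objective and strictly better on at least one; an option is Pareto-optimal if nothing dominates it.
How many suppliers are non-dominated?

D1: dominated by D10 (defect rate 5.2≤6.7, capacity 802≥704, unit cost 16≤30).
D2: not dominated.
D3: dominated by D12 (defect rate 4.3≤5.1, capacity 592≥317, unit cost 9≤17).
D4: dominated by D7 (defect rate 6.9≤11.4, capacity 865≥809, unit cost 24≤24).
D5: dominated by D11 (defect rate 1.8≤4.0, capacity 727≥445, unit cost 37≤39).
D6: dominated by D10 (defect rate 5.2≤5.2, capacity 802≥379, unit cost 16≤17).
D7: not dominated (best capacity).
D8: dominated by D11 (defect rate 1.8≤3.0, capacity 727≥308, unit cost 37≤41).
D9: dominated by D2 (defect rate 8.5≤9.5, capacity 663≥510, unit cost 14≤27).
D10: not dominated.
D11: not dominated (best defect rate).
D12: not dominated (best unit cost).
Pareto-optimal: D2, D7, D10, D11, D12 → 5.

5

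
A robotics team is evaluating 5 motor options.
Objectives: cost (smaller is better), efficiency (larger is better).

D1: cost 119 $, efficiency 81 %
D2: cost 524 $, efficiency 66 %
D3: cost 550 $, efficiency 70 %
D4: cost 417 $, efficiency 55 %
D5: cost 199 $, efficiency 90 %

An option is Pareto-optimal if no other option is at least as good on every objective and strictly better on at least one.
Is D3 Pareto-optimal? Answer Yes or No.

No

D1 vs D3: cost 119≤550, efficiency 81≥70 — D1 is at least as good on every objective and strictly better on at least one, so D1 dominates D3.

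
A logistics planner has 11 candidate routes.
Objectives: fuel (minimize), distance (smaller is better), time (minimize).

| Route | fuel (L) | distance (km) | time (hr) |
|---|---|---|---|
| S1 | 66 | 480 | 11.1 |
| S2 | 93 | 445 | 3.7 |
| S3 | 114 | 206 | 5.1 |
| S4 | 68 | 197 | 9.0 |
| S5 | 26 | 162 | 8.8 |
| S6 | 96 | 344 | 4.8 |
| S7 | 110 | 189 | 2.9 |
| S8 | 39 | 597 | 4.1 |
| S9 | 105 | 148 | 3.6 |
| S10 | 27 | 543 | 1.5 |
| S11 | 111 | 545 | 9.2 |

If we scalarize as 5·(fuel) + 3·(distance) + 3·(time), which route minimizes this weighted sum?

S1: 5·66 + 3·480 + 3·11.1 = 1803.3
S2: 5·93 + 3·445 + 3·3.7 = 1811.1
S3: 5·114 + 3·206 + 3·5.1 = 1203.3
S4: 5·68 + 3·197 + 3·9.0 = 958.0
S5: 5·26 + 3·162 + 3·8.8 = 642.4
S6: 5·96 + 3·344 + 3·4.8 = 1526.4
S7: 5·110 + 3·189 + 3·2.9 = 1125.7
S8: 5·39 + 3·597 + 3·4.1 = 1998.3
S9: 5·105 + 3·148 + 3·3.6 = 979.8
S10: 5·27 + 3·543 + 3·1.5 = 1768.5
S11: 5·111 + 3·545 + 3·9.2 = 2217.6
Lowest: S5 at 642.4.

S5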